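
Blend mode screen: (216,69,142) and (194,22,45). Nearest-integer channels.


Screen: C = 255 - (255-A)×(255-B)/255, rounded to nearest integer
R: 255 - (255-216)×(255-194)/255 = 255 - 2379/255 ≈ 255 - 9.329 = 245.671 → 246
G: 255 - (255-69)×(255-22)/255 = 255 - 43338/255 ≈ 255 - 169.953 = 85.047 → 85
B: 255 - (255-142)×(255-45)/255 = 255 - 23730/255 ≈ 255 - 93.059 = 161.941 → 162
= RGB(246, 85, 162)


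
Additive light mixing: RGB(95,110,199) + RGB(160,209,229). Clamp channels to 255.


Additive: each channel = min(255, C₁+C₂)
R: 95+160 = 255 → 255
G: 110+209 = 319 → 255
B: 199+229 = 428 → 255
= RGB(255, 255, 255)


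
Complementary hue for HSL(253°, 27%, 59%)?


Complement = opposite side of color wheel = hue + 180°
H' = (253 + 180) mod 360 = 73°
S and L unchanged.
= HSL(73°, 27%, 59%)


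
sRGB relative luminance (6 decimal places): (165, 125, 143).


Linearize each channel (sRGB transfer function): c = v/255; c_lin = c/12.92 if c ≤ 0.04045, else ((c+0.055)/1.055)^2.4
  R: 165/255 ≈ 0.647059 > 0.04045 → ((0.647059+0.055)/1.055)^2.4 ≈ 0.376262
  G: 125/255 ≈ 0.490196 > 0.04045 → ((0.490196+0.055)/1.055)^2.4 ≈ 0.205079
  B: 143/255 ≈ 0.560784 > 0.04045 → ((0.560784+0.055)/1.055)^2.4 ≈ 0.274677
R_lin = 0.376262, G_lin = 0.205079, B_lin = 0.274677
L = 0.2126×R + 0.7152×G + 0.0722×B
L = 0.2126×0.376262 + 0.7152×0.205079 + 0.0722×0.274677
L ≈ 0.246497


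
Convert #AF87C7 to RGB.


AF → 175 (R)
87 → 135 (G)
C7 → 199 (B)
= RGB(175, 135, 199)


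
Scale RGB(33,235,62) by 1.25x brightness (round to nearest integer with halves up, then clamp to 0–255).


Multiply each channel by 1.25, round half up, clamp to [0, 255]
R: 33×1.25 = 41.25 → round → 41
G: 235×1.25 = 293.75 → round → 294 → clamp → 255
B: 62×1.25 = 77.5 → round → 78
= RGB(41, 255, 78)


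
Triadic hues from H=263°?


Triadic: equally spaced at 120° intervals
H1 = 263°
H2 = (263 + 120) mod 360 = 23°
H3 = (263 + 240) mod 360 = 143°
Triadic = 263°, 23°, 143°


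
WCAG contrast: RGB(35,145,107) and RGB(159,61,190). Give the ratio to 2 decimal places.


Linearize each sRGB channel c=v/255: c/12.92 if c ≤ 0.04045 else ((c+0.055)/1.055)^2.4
L = 0.2126×R_lin + 0.7152×G_lin + 0.0722×B_lin
Color 1 (35,145,107):
  R=35: 35/255≈0.1373 > 0.04045 → ((0.1373+0.055)/1.055)^2.4 ≈ 0.01681
  G=145: 145/255≈0.5686 > 0.04045 → ((0.5686+0.055)/1.055)^2.4 ≈ 0.28315
  B=107: 107/255≈0.4196 > 0.04045 → ((0.4196+0.055)/1.055)^2.4 ≈ 0.14703
  L1 = 0.2126×0.01681 + 0.7152×0.28315 + 0.0722×0.14703 ≈ 0.21670
Color 2 (159,61,190):
  R=159: 159/255≈0.6235 > 0.04045 → ((0.6235+0.055)/1.055)^2.4 ≈ 0.34670
  G=61: 61/255≈0.2392 > 0.04045 → ((0.2392+0.055)/1.055)^2.4 ≈ 0.04667
  B=190: 190/255≈0.7451 > 0.04045 → ((0.7451+0.055)/1.055)^2.4 ≈ 0.51492
  L2 = 0.2126×0.34670 + 0.7152×0.04667 + 0.0722×0.51492 ≈ 0.14426
Lighter = 0.21670, Darker = 0.14426
Ratio = (L_lighter + 0.05) / (L_darker + 0.05)
Ratio = (0.21670 + 0.05) / (0.14426 + 0.05) = 0.26670 / 0.19426 ≈ 1.3729
Ratio ≈ 1.37:1


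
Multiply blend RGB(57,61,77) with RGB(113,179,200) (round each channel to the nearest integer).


Multiply: C = A×B/255, rounded to nearest integer
R: 57×113/255 = 6441/255 ≈ 25.259 → 25
G: 61×179/255 = 10919/255 ≈ 42.820 → 43
B: 77×200/255 = 15400/255 ≈ 60.392 → 60
= RGB(25, 43, 60)


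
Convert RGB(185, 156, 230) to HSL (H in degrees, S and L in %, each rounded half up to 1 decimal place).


Normalize: R'=185/255≈0.7255, G'=156/255≈0.6118, B'=230/255≈0.9020
Max=230/255, Min=156/255, Δ=Max-Min=74/255
L = (Max+Min)/2 = (230+156)/510 = 386/510 = 0.75686… → L = 75.7%
L > 0.5 → S = Δ/(2-Max-Min) = 74/(510-230-156) = 74/124 = 0.59677… → S = 59.7%
(the 1/255 factors cancel in S and H, so raw channel differences can be used)
Max is B' → H = 60 × ((R-G)/Δ + 4) = 60 × ((185-156)/74 + 4)
  29/74 + 4 = 0.3918… + 4 = 4.3918…
  H = 60 × 4.3918… = 263.513…° → H = 263.5°
= HSL(263.5°, 59.7%, 75.7%)


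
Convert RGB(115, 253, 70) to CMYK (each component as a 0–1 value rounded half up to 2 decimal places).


R'=115/255≈0.4510, G'=253/255≈0.9922, B'=70/255≈0.2745
K = 1 - max(R',G',B') = 1 - 253/255 = 2/255 = 0.00784… → 0.01
(1-R'-K)/(1-K) simplifies to (max-R)/max with max = 253:
C = (253-115)/253 = 138/253 = 0.54545… → 0.55
M = (253-253)/253 = 0/253 = 0 → 0.00
Y = (253-70)/253 = 183/253 = 0.72332… → 0.72
= CMYK(0.55, 0.00, 0.72, 0.01)


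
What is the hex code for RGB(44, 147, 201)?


R = 44 → 2C (hex)
G = 147 → 93 (hex)
B = 201 → C9 (hex)
Hex = #2C93C9


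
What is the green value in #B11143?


Color: #B11143
R = B1 = 177
G = 11 = 17
B = 43 = 67
Green = 17


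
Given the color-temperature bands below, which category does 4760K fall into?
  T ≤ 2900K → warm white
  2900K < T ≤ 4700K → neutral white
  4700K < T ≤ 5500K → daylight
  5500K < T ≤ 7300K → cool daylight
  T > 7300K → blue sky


Temperature: 4760K
4700K < 4760K ≤ 5500K → daylight
Classification: daylight


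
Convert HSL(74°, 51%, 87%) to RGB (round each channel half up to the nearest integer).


H=74°, S=0.51, L=0.87
C = (1-|2L-1|)×S = (1-|0.74|)×0.51 = 0.1326
H' = H/60 = 74/60 ≈ 1.2333; X = C×(1-|H' mod 2 - 1|) = 0.10166
m = L - C/2 = 0.87 - 0.0663 = 0.8037
Sector ⌊H'⌋ = 1 → (R',G',B') = (0.10166, 0.1326, 0.0)
RGB = ((R'+m)×255, (G'+m)×255, (B'+m)×255) = (230.8668, 238.7565, 204.9435)
Round half up → RGB(231, 239, 205)


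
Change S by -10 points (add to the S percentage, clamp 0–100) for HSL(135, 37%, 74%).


Original S = 37%
Adjustment = -10 percentage points
New S = 37 + (-10) = 27
Clamp to [0, 100] → 27
= HSL(135°, 27%, 74%)


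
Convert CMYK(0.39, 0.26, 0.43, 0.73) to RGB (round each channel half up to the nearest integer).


R = 255 × (1-C) × (1-K) = 255 × 0.61 × 0.27 = 41.9985 → 42
G = 255 × (1-M) × (1-K) = 255 × 0.74 × 0.27 = 50.949 → 51
B = 255 × (1-Y) × (1-K) = 255 × 0.57 × 0.27 = 39.2445 → 39
= RGB(42, 51, 39)


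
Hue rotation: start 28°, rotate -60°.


New hue = (H + rotation) mod 360
New hue = (28 -60) mod 360
= -32 mod 360
= 328°


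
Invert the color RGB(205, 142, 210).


Invert: (255-R, 255-G, 255-B)
R: 255-205 = 50
G: 255-142 = 113
B: 255-210 = 45
= RGB(50, 113, 45)


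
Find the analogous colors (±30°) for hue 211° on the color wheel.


Base hue: 211°
Left analog: (211 - 30) mod 360 = 181°
Right analog: (211 + 30) mod 360 = 241°
Analogous hues = 181° and 241°


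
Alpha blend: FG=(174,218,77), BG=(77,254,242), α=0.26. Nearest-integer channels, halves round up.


C = α×F + (1-α)×B, with 1-α = 0.74
R: 0.26×174 + 0.74×77 = 45.24 + 56.98 = 102.22 → 102
G: 0.26×218 + 0.74×254 = 56.68 + 187.96 = 244.64 → 245
B: 0.26×77 + 0.74×242 = 20.02 + 179.08 = 199.10 → 199
= RGB(102, 245, 199)


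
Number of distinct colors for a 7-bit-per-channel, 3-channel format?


Total bits = 7 bits/channel × 3 channels = 21 bits
Distinct colors = 2^21
= 2,097,152 colors


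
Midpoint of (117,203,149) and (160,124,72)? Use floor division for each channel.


Midpoint: each channel = ⌊(C₁+C₂)/2⌋
R: ⌊(117+160)/2⌋ = 138
G: ⌊(203+124)/2⌋ = 163
B: ⌊(149+72)/2⌋ = 110
= RGB(138, 163, 110)


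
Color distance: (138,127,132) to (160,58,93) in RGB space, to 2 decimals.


d = √[(R₁-R₂)² + (G₁-G₂)² + (B₁-B₂)²]
d = √[(138-160)² + (127-58)² + (132-93)²]
d = √[484 + 4761 + 1521]
d = √6766
d ≈ 82.26


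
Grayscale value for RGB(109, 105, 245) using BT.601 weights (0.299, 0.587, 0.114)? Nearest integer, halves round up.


Gray = 0.299×R + 0.587×G + 0.114×B
Gray = 0.299×109 + 0.587×105 + 0.114×245
Gray = 32.591 + 61.635 + 27.930
Gray = 122.156 → round half up → 122
Gray = 122


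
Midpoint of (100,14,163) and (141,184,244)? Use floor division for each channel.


Midpoint: each channel = ⌊(C₁+C₂)/2⌋
R: ⌊(100+141)/2⌋ = 120
G: ⌊(14+184)/2⌋ = 99
B: ⌊(163+244)/2⌋ = 203
= RGB(120, 99, 203)


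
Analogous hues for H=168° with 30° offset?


Base hue: 168°
Left analog: (168 - 30) mod 360 = 138°
Right analog: (168 + 30) mod 360 = 198°
Analogous hues = 138° and 198°


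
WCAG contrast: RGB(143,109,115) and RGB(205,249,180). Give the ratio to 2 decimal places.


Linearize each sRGB channel c=v/255: c/12.92 if c ≤ 0.04045 else ((c+0.055)/1.055)^2.4
L = 0.2126×R_lin + 0.7152×G_lin + 0.0722×B_lin
Color 1 (143,109,115):
  R=143: 143/255≈0.5608 > 0.04045 → ((0.5608+0.055)/1.055)^2.4 ≈ 0.27468
  G=109: 109/255≈0.4275 > 0.04045 → ((0.4275+0.055)/1.055)^2.4 ≈ 0.15293
  B=115: 115/255≈0.4510 > 0.04045 → ((0.4510+0.055)/1.055)^2.4 ≈ 0.17144
  L1 = 0.2126×0.27468 + 0.7152×0.15293 + 0.0722×0.17144 ≈ 0.18015
Color 2 (205,249,180):
  R=205: 205/255≈0.8039 > 0.04045 → ((0.8039+0.055)/1.055)^2.4 ≈ 0.61050
  G=249: 249/255≈0.9765 > 0.04045 → ((0.9765+0.055)/1.055)^2.4 ≈ 0.94731
  B=180: 180/255≈0.7059 > 0.04045 → ((0.7059+0.055)/1.055)^2.4 ≈ 0.45641
  L2 = 0.2126×0.61050 + 0.7152×0.94731 + 0.0722×0.45641 ≈ 0.84026
Lighter = 0.84026, Darker = 0.18015
Ratio = (L_lighter + 0.05) / (L_darker + 0.05)
Ratio = (0.84026 + 0.05) / (0.18015 + 0.05) = 0.89026 / 0.23015 ≈ 3.8682
Ratio ≈ 3.87:1


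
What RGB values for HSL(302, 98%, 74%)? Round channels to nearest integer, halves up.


H=302°, S=0.98, L=0.74
C = (1-|2L-1|)×S = (1-|0.48|)×0.98 = 0.5096
H' = H/60 = 302/60 ≈ 5.0333; X = C×(1-|H' mod 2 - 1|) ≈ 0.4926
m = L - C/2 = 0.74 - 0.2548 = 0.4852
Sector ⌊H'⌋ = 5 → (R',G',B') = (0.5096, 0.0, ≈0.4926)
RGB = ((R'+m)×255, (G'+m)×255, (B'+m)×255) = (253.674, 123.726, 249.3424)
Round half up → RGB(254, 124, 249)


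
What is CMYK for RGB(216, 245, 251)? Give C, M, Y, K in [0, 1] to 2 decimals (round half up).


R'=216/255≈0.8471, G'=245/255≈0.9608, B'=251/255≈0.9843
K = 1 - max(R',G',B') = 1 - 251/255 = 4/255 = 0.01568… → 0.02
(1-R'-K)/(1-K) simplifies to (max-R)/max with max = 251:
C = (251-216)/251 = 35/251 = 0.13944… → 0.14
M = (251-245)/251 = 6/251 = 0.02390… → 0.02
Y = (251-251)/251 = 0/251 = 0 → 0.00
= CMYK(0.14, 0.02, 0.00, 0.02)


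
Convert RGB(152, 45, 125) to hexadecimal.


R = 152 → 98 (hex)
G = 45 → 2D (hex)
B = 125 → 7D (hex)
Hex = #982D7D


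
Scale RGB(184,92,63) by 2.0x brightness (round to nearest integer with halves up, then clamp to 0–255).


Multiply each channel by 2.0, round half up, clamp to [0, 255]
R: 184×2.0 = 368 → clamp → 255
G: 92×2.0 = 184
B: 63×2.0 = 126
= RGB(255, 184, 126)


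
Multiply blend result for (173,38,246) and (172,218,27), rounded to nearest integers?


Multiply: C = A×B/255, rounded to nearest integer
R: 173×172/255 = 29756/255 ≈ 116.690 → 117
G: 38×218/255 = 8284/255 ≈ 32.486 → 32
B: 246×27/255 = 6642/255 ≈ 26.047 → 26
= RGB(117, 32, 26)


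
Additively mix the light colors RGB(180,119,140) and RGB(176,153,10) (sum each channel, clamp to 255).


Additive: each channel = min(255, C₁+C₂)
R: 180+176 = 356 → 255
G: 119+153 = 272 → 255
B: 140+10 = 150 → 150
= RGB(255, 255, 150)


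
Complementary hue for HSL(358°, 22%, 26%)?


Complement = opposite side of color wheel = hue + 180°
H' = (358 + 180) mod 360 = 178°
S and L unchanged.
= HSL(178°, 22%, 26%)


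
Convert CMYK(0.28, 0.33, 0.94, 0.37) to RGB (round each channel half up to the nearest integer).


R = 255 × (1-C) × (1-K) = 255 × 0.72 × 0.63 = 115.668 → 116
G = 255 × (1-M) × (1-K) = 255 × 0.67 × 0.63 = 107.6355 → 108
B = 255 × (1-Y) × (1-K) = 255 × 0.06 × 0.63 = 9.639 → 10
= RGB(116, 108, 10)


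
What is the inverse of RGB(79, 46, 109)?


Invert: (255-R, 255-G, 255-B)
R: 255-79 = 176
G: 255-46 = 209
B: 255-109 = 146
= RGB(176, 209, 146)


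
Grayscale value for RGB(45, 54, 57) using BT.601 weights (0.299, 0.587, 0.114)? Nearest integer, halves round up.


Gray = 0.299×R + 0.587×G + 0.114×B
Gray = 0.299×45 + 0.587×54 + 0.114×57
Gray = 13.455 + 31.698 + 6.498
Gray = 51.651 → round half up → 52
Gray = 52


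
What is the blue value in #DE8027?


Color: #DE8027
R = DE = 222
G = 80 = 128
B = 27 = 39
Blue = 39


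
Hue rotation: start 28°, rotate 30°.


New hue = (H + rotation) mod 360
New hue = (28 + 30) mod 360
= 58 mod 360
= 58°


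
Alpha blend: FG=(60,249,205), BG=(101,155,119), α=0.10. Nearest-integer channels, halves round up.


C = α×F + (1-α)×B, with 1-α = 0.90
R: 0.10×60 + 0.90×101 = 6.00 + 90.90 = 96.90 → 97
G: 0.10×249 + 0.90×155 = 24.90 + 139.50 = 164.40 → 164
B: 0.10×205 + 0.90×119 = 20.50 + 107.10 = 127.60 → 128
= RGB(97, 164, 128)


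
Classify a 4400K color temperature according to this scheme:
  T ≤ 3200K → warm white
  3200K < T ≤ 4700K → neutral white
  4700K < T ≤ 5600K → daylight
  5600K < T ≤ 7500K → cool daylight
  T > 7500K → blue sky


Temperature: 4400K
3200K < 4400K ≤ 4700K → neutral white
Classification: neutral white


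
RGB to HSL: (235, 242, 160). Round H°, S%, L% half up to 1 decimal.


Normalize: R'=235/255≈0.9216, G'=242/255≈0.9490, B'=160/255≈0.6275
Max=242/255, Min=160/255, Δ=Max-Min=82/255
L = (Max+Min)/2 = (242+160)/510 = 402/510 = 0.78823… → L = 78.8%
L > 0.5 → S = Δ/(2-Max-Min) = 82/(510-242-160) = 82/108 = 0.75925… → S = 75.9%
(the 1/255 factors cancel in S and H, so raw channel differences can be used)
Max is G' → H = 60 × ((B-R)/Δ + 2) = 60 × ((160-235)/82 + 2)
  -75/82 + 2 = -0.9146… + 2 = 1.0853…
  H = 60 × 1.0853… = 65.121…° → H = 65.1°
= HSL(65.1°, 75.9%, 78.8%)


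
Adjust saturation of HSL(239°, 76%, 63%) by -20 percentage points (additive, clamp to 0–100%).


Original S = 76%
Adjustment = -20 percentage points
New S = 76 + (-20) = 56
Clamp to [0, 100] → 56
= HSL(239°, 56%, 63%)


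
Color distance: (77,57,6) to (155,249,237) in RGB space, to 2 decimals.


d = √[(R₁-R₂)² + (G₁-G₂)² + (B₁-B₂)²]
d = √[(77-155)² + (57-249)² + (6-237)²]
d = √[6084 + 36864 + 53361]
d = √96309
d ≈ 310.34


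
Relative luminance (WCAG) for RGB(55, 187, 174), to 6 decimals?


Linearize each channel (sRGB transfer function): c = v/255; c_lin = c/12.92 if c ≤ 0.04045, else ((c+0.055)/1.055)^2.4
  R: 55/255 ≈ 0.215686 > 0.04045 → ((0.215686+0.055)/1.055)^2.4 ≈ 0.038204
  G: 187/255 ≈ 0.733333 > 0.04045 → ((0.733333+0.055)/1.055)^2.4 ≈ 0.496933
  B: 174/255 ≈ 0.682353 > 0.04045 → ((0.682353+0.055)/1.055)^2.4 ≈ 0.423268
R_lin = 0.038204, G_lin = 0.496933, B_lin = 0.423268
L = 0.2126×R + 0.7152×G + 0.0722×B
L = 0.2126×0.038204 + 0.7152×0.496933 + 0.0722×0.423268
L ≈ 0.394089


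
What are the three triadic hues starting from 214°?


Triadic: equally spaced at 120° intervals
H1 = 214°
H2 = (214 + 120) mod 360 = 334°
H3 = (214 + 240) mod 360 = 94°
Triadic = 214°, 334°, 94°


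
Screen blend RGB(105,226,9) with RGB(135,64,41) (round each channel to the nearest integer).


Screen: C = 255 - (255-A)×(255-B)/255, rounded to nearest integer
R: 255 - (255-105)×(255-135)/255 = 255 - 18000/255 ≈ 255 - 70.588 = 184.412 → 184
G: 255 - (255-226)×(255-64)/255 = 255 - 5539/255 ≈ 255 - 21.722 = 233.278 → 233
B: 255 - (255-9)×(255-41)/255 = 255 - 52644/255 ≈ 255 - 206.447 = 48.553 → 49
= RGB(184, 233, 49)


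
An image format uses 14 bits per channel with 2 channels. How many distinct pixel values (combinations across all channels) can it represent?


Total bits = 14 bits/channel × 2 channels = 28 bits
Distinct pixel values = 2^28
= 268,435,456 pixel values


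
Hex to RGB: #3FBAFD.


3F → 63 (R)
BA → 186 (G)
FD → 253 (B)
= RGB(63, 186, 253)


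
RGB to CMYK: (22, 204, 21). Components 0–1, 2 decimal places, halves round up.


R'=22/255≈0.0863, G'=204/255≈0.8000, B'=21/255≈0.0824
K = 1 - max(R',G',B') = 1 - 204/255 = 51/255 = 0.2 → 0.20
(1-R'-K)/(1-K) simplifies to (max-R)/max with max = 204:
C = (204-22)/204 = 182/204 = 0.89215… → 0.89
M = (204-204)/204 = 0/204 = 0 → 0.00
Y = (204-21)/204 = 183/204 = 0.89705… → 0.90
= CMYK(0.89, 0.00, 0.90, 0.20)


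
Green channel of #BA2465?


Color: #BA2465
R = BA = 186
G = 24 = 36
B = 65 = 101
Green = 36


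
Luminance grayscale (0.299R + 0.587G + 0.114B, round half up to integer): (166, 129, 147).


Gray = 0.299×R + 0.587×G + 0.114×B
Gray = 0.299×166 + 0.587×129 + 0.114×147
Gray = 49.634 + 75.723 + 16.758
Gray = 142.115 → round half up → 142
Gray = 142


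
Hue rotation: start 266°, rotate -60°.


New hue = (H + rotation) mod 360
New hue = (266 -60) mod 360
= 206 mod 360
= 206°


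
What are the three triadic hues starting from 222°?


Triadic: equally spaced at 120° intervals
H1 = 222°
H2 = (222 + 120) mod 360 = 342°
H3 = (222 + 240) mod 360 = 102°
Triadic = 222°, 342°, 102°


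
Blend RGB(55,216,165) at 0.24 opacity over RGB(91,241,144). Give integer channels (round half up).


C = α×F + (1-α)×B, with 1-α = 0.76
R: 0.24×55 + 0.76×91 = 13.20 + 69.16 = 82.36 → 82
G: 0.24×216 + 0.76×241 = 51.84 + 183.16 = 235.00 → 235
B: 0.24×165 + 0.76×144 = 39.60 + 109.44 = 149.04 → 149
= RGB(82, 235, 149)


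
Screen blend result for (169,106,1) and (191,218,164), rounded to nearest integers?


Screen: C = 255 - (255-A)×(255-B)/255, rounded to nearest integer
R: 255 - (255-169)×(255-191)/255 = 255 - 5504/255 ≈ 255 - 21.584 = 233.416 → 233
G: 255 - (255-106)×(255-218)/255 = 255 - 5513/255 ≈ 255 - 21.620 = 233.380 → 233
B: 255 - (255-1)×(255-164)/255 = 255 - 23114/255 ≈ 255 - 90.643 = 164.357 → 164
= RGB(233, 233, 164)


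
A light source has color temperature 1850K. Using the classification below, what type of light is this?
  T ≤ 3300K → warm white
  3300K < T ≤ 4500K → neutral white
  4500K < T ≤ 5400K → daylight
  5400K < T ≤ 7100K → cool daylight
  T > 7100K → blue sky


Temperature: 1850K
1850K ≤ 3300K → warm white
Classification: warm white


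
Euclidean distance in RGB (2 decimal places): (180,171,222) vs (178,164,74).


d = √[(R₁-R₂)² + (G₁-G₂)² + (B₁-B₂)²]
d = √[(180-178)² + (171-164)² + (222-74)²]
d = √[4 + 49 + 21904]
d = √21957
d ≈ 148.18


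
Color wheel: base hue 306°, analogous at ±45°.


Base hue: 306°
Left analog: (306 - 45) mod 360 = 261°
Right analog: (306 + 45) mod 360 = 351°
Analogous hues = 261° and 351°


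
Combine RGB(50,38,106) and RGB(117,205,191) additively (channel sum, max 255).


Additive: each channel = min(255, C₁+C₂)
R: 50+117 = 167 → 167
G: 38+205 = 243 → 243
B: 106+191 = 297 → 255
= RGB(167, 243, 255)


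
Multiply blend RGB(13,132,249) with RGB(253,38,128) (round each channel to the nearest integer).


Multiply: C = A×B/255, rounded to nearest integer
R: 13×253/255 = 3289/255 ≈ 12.898 → 13
G: 132×38/255 = 5016/255 ≈ 19.671 → 20
B: 249×128/255 = 31872/255 ≈ 124.988 → 125
= RGB(13, 20, 125)


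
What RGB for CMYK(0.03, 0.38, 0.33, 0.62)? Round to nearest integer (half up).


R = 255 × (1-C) × (1-K) = 255 × 0.97 × 0.38 = 93.993 → 94
G = 255 × (1-M) × (1-K) = 255 × 0.62 × 0.38 = 60.078 → 60
B = 255 × (1-Y) × (1-K) = 255 × 0.67 × 0.38 = 64.923 → 65
= RGB(94, 60, 65)


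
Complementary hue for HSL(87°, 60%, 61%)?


Complement = opposite side of color wheel = hue + 180°
H' = (87 + 180) mod 360 = 267°
S and L unchanged.
= HSL(267°, 60%, 61%)


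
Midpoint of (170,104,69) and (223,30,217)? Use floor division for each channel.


Midpoint: each channel = ⌊(C₁+C₂)/2⌋
R: ⌊(170+223)/2⌋ = 196
G: ⌊(104+30)/2⌋ = 67
B: ⌊(69+217)/2⌋ = 143
= RGB(196, 67, 143)


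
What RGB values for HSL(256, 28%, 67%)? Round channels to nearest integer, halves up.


H=256°, S=0.28, L=0.67
C = (1-|2L-1|)×S = (1-|0.34|)×0.28 = 0.1848
H' = H/60 = 256/60 ≈ 4.2667; X = C×(1-|H' mod 2 - 1|) = 0.04928
m = L - C/2 = 0.67 - 0.0924 = 0.5776
Sector ⌊H'⌋ = 4 → (R',G',B') = (0.04928, 0.0, 0.1848)
RGB = ((R'+m)×255, (G'+m)×255, (B'+m)×255) = (159.8544, 147.288, 194.412)
Round half up → RGB(160, 147, 194)


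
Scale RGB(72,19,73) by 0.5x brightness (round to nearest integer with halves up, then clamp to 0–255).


Multiply each channel by 0.5, round half up, clamp to [0, 255]
R: 72×0.5 = 36
G: 19×0.5 = 9.5 → round → 10
B: 73×0.5 = 36.5 → round → 37
= RGB(36, 10, 37)


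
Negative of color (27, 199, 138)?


Invert: (255-R, 255-G, 255-B)
R: 255-27 = 228
G: 255-199 = 56
B: 255-138 = 117
= RGB(228, 56, 117)


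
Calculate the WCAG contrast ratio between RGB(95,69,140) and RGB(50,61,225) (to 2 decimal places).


Linearize each sRGB channel c=v/255: c/12.92 if c ≤ 0.04045 else ((c+0.055)/1.055)^2.4
L = 0.2126×R_lin + 0.7152×G_lin + 0.0722×B_lin
Color 1 (95,69,140):
  R=95: 95/255≈0.3725 > 0.04045 → ((0.3725+0.055)/1.055)^2.4 ≈ 0.11444
  G=69: 69/255≈0.2706 > 0.04045 → ((0.2706+0.055)/1.055)^2.4 ≈ 0.05951
  B=140: 140/255≈0.5490 > 0.04045 → ((0.5490+0.055)/1.055)^2.4 ≈ 0.26225
  L1 = 0.2126×0.11444 + 0.7152×0.05951 + 0.0722×0.26225 ≈ 0.08583
Color 2 (50,61,225):
  R=50: 50/255≈0.1961 > 0.04045 → ((0.1961+0.055)/1.055)^2.4 ≈ 0.03190
  G=61: 61/255≈0.2392 > 0.04045 → ((0.2392+0.055)/1.055)^2.4 ≈ 0.04667
  B=225: 225/255≈0.8824 > 0.04045 → ((0.8824+0.055)/1.055)^2.4 ≈ 0.75294
  L2 = 0.2126×0.03190 + 0.7152×0.04667 + 0.0722×0.75294 ≈ 0.09452
Lighter = 0.09452, Darker = 0.08583
Ratio = (L_lighter + 0.05) / (L_darker + 0.05)
Ratio = (0.09452 + 0.05) / (0.08583 + 0.05) = 0.14452 / 0.13583 ≈ 1.0640
Ratio ≈ 1.06:1


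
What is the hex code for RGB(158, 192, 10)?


R = 158 → 9E (hex)
G = 192 → C0 (hex)
B = 10 → 0A (hex)
Hex = #9EC00A


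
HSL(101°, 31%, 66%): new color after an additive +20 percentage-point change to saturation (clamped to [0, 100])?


Original S = 31%
Adjustment = +20 percentage points
New S = 31 + (20) = 51
Clamp to [0, 100] → 51
= HSL(101°, 51%, 66%)


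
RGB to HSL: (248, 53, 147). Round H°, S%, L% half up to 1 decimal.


Normalize: R'=248/255≈0.9725, G'=53/255≈0.2078, B'=147/255≈0.5765
Max=248/255, Min=53/255, Δ=Max-Min=195/255
L = (Max+Min)/2 = (248+53)/510 = 301/510 = 0.59019… → L = 59.0%
L > 0.5 → S = Δ/(2-Max-Min) = 195/(510-248-53) = 195/209 = 0.93301… → S = 93.3%
(the 1/255 factors cancel in S and H, so raw channel differences can be used)
Max is R' → H = 60 × (((G-B)/Δ) mod 6) = 60 × (((53-147)/195) mod 6)
  (-94)/195 = -0.4820…; negative, so add 6 → 5.5179…
  H = 60 × 5.5179… = 331.076…° → H = 331.1°
= HSL(331.1°, 93.3%, 59.0%)


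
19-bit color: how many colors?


Colors = 2^bits = 2^19
= 524,288 colors


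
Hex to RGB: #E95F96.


E9 → 233 (R)
5F → 95 (G)
96 → 150 (B)
= RGB(233, 95, 150)


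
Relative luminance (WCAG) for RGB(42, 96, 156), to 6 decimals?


Linearize each channel (sRGB transfer function): c = v/255; c_lin = c/12.92 if c ≤ 0.04045, else ((c+0.055)/1.055)^2.4
  R: 42/255 ≈ 0.164706 > 0.04045 → ((0.164706+0.055)/1.055)^2.4 ≈ 0.023153
  G: 96/255 ≈ 0.376471 > 0.04045 → ((0.376471+0.055)/1.055)^2.4 ≈ 0.116971
  B: 156/255 ≈ 0.611765 > 0.04045 → ((0.611765+0.055)/1.055)^2.4 ≈ 0.332452
R_lin = 0.023153, G_lin = 0.116971, B_lin = 0.332452
L = 0.2126×R + 0.7152×G + 0.0722×B
L = 0.2126×0.023153 + 0.7152×0.116971 + 0.0722×0.332452
L ≈ 0.112583


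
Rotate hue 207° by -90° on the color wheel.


New hue = (H + rotation) mod 360
New hue = (207 -90) mod 360
= 117 mod 360
= 117°


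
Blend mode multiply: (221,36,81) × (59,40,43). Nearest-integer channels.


Multiply: C = A×B/255, rounded to nearest integer
R: 221×59/255 = 13039/255 ≈ 51.133 → 51
G: 36×40/255 = 1440/255 ≈ 5.647 → 6
B: 81×43/255 = 3483/255 ≈ 13.659 → 14
= RGB(51, 6, 14)


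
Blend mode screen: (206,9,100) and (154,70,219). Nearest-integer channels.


Screen: C = 255 - (255-A)×(255-B)/255, rounded to nearest integer
R: 255 - (255-206)×(255-154)/255 = 255 - 4949/255 ≈ 255 - 19.408 = 235.592 → 236
G: 255 - (255-9)×(255-70)/255 = 255 - 45510/255 ≈ 255 - 178.471 = 76.529 → 77
B: 255 - (255-100)×(255-219)/255 = 255 - 5580/255 ≈ 255 - 21.882 = 233.118 → 233
= RGB(236, 77, 233)


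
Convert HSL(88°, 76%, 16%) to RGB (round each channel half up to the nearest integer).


H=88°, S=0.76, L=0.16
C = (1-|2L-1|)×S = (1-|-0.68|)×0.76 = 0.2432
H' = H/60 = 88/60 ≈ 1.4667; X = C×(1-|H' mod 2 - 1|) ≈ 0.1297
m = L - C/2 = 0.16 - 0.1216 = 0.0384
Sector ⌊H'⌋ = 1 → (R',G',B') = (≈0.1297, 0.2432, 0.0)
RGB = ((R'+m)×255, (G'+m)×255, (B'+m)×255) = (42.8672, 71.808, 9.792)
Round half up → RGB(43, 72, 10)


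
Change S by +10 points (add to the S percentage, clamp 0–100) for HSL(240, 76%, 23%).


Original S = 76%
Adjustment = +10 percentage points
New S = 76 + (10) = 86
Clamp to [0, 100] → 86
= HSL(240°, 86%, 23%)


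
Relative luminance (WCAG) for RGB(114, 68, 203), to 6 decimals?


Linearize each channel (sRGB transfer function): c = v/255; c_lin = c/12.92 if c ≤ 0.04045, else ((c+0.055)/1.055)^2.4
  R: 114/255 ≈ 0.447059 > 0.04045 → ((0.447059+0.055)/1.055)^2.4 ≈ 0.168269
  G: 68/255 ≈ 0.266667 > 0.04045 → ((0.266667+0.055)/1.055)^2.4 ≈ 0.057805
  B: 203/255 ≈ 0.796078 > 0.04045 → ((0.796078+0.055)/1.055)^2.4 ≈ 0.597202
R_lin = 0.168269, G_lin = 0.057805, B_lin = 0.597202
L = 0.2126×R + 0.7152×G + 0.0722×B
L = 0.2126×0.168269 + 0.7152×0.057805 + 0.0722×0.597202
L ≈ 0.120234


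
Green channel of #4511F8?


Color: #4511F8
R = 45 = 69
G = 11 = 17
B = F8 = 248
Green = 17


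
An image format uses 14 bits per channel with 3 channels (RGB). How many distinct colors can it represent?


Total bits = 14 bits/channel × 3 channels = 42 bits
Distinct colors = 2^42
= 4,398,046,511,104 colors


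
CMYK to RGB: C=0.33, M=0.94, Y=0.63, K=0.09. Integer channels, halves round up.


R = 255 × (1-C) × (1-K) = 255 × 0.67 × 0.91 = 155.4735 → 155
G = 255 × (1-M) × (1-K) = 255 × 0.06 × 0.91 = 13.923 → 14
B = 255 × (1-Y) × (1-K) = 255 × 0.37 × 0.91 = 85.8585 → 86
= RGB(155, 14, 86)


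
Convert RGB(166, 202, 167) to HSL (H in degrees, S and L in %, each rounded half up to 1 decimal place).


Normalize: R'=166/255≈0.6510, G'=202/255≈0.7922, B'=167/255≈0.6549
Max=202/255, Min=166/255, Δ=Max-Min=36/255
L = (Max+Min)/2 = (202+166)/510 = 368/510 = 0.72156… → L = 72.2%
L > 0.5 → S = Δ/(2-Max-Min) = 36/(510-202-166) = 36/142 = 0.25352… → S = 25.4%
(the 1/255 factors cancel in S and H, so raw channel differences can be used)
Max is G' → H = 60 × ((B-R)/Δ + 2) = 60 × ((167-166)/36 + 2)
  1/36 + 2 = 0.0277… + 2 = 2.0277…
  H = 60 × 2.0277… = 121.666…° → H = 121.7°
= HSL(121.7°, 25.4%, 72.2%)


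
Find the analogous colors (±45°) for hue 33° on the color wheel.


Base hue: 33°
Left analog: (33 - 45) mod 360 = 348°
Right analog: (33 + 45) mod 360 = 78°
Analogous hues = 348° and 78°


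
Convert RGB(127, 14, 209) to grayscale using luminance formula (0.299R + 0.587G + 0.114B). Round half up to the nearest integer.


Gray = 0.299×R + 0.587×G + 0.114×B
Gray = 0.299×127 + 0.587×14 + 0.114×209
Gray = 37.973 + 8.218 + 23.826
Gray = 70.017 → round half up → 70
Gray = 70


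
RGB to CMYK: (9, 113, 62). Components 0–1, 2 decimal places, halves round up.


R'=9/255≈0.0353, G'=113/255≈0.4431, B'=62/255≈0.2431
K = 1 - max(R',G',B') = 1 - 113/255 = 142/255 = 0.55686… → 0.56
(1-R'-K)/(1-K) simplifies to (max-R)/max with max = 113:
C = (113-9)/113 = 104/113 = 0.92035… → 0.92
M = (113-113)/113 = 0/113 = 0 → 0.00
Y = (113-62)/113 = 51/113 = 0.45132… → 0.45
= CMYK(0.92, 0.00, 0.45, 0.56)


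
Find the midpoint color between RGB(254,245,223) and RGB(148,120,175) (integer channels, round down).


Midpoint: each channel = ⌊(C₁+C₂)/2⌋
R: ⌊(254+148)/2⌋ = 201
G: ⌊(245+120)/2⌋ = 182
B: ⌊(223+175)/2⌋ = 199
= RGB(201, 182, 199)


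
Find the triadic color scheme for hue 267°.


Triadic: equally spaced at 120° intervals
H1 = 267°
H2 = (267 + 120) mod 360 = 27°
H3 = (267 + 240) mod 360 = 147°
Triadic = 267°, 27°, 147°


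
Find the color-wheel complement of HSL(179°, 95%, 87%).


Complement = opposite side of color wheel = hue + 180°
H' = (179 + 180) mod 360 = 359°
S and L unchanged.
= HSL(359°, 95%, 87%)


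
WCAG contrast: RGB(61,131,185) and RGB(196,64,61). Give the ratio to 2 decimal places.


Linearize each sRGB channel c=v/255: c/12.92 if c ≤ 0.04045 else ((c+0.055)/1.055)^2.4
L = 0.2126×R_lin + 0.7152×G_lin + 0.0722×B_lin
Color 1 (61,131,185):
  R=61: 61/255≈0.2392 > 0.04045 → ((0.2392+0.055)/1.055)^2.4 ≈ 0.04667
  G=131: 131/255≈0.5137 > 0.04045 → ((0.5137+0.055)/1.055)^2.4 ≈ 0.22697
  B=185: 185/255≈0.7255 > 0.04045 → ((0.7255+0.055)/1.055)^2.4 ≈ 0.48515
  L1 = 0.2126×0.04667 + 0.7152×0.22697 + 0.0722×0.48515 ≈ 0.20727
Color 2 (196,64,61):
  R=196: 196/255≈0.7686 > 0.04045 → ((0.7686+0.055)/1.055)^2.4 ≈ 0.55201
  G=64: 64/255≈0.2510 > 0.04045 → ((0.2510+0.055)/1.055)^2.4 ≈ 0.05127
  B=61: 61/255≈0.2392 > 0.04045 → ((0.2392+0.055)/1.055)^2.4 ≈ 0.04667
  L2 = 0.2126×0.55201 + 0.7152×0.05127 + 0.0722×0.04667 ≈ 0.15739
Lighter = 0.20727, Darker = 0.15739
Ratio = (L_lighter + 0.05) / (L_darker + 0.05)
Ratio = (0.20727 + 0.05) / (0.15739 + 0.05) = 0.25727 / 0.20739 ≈ 1.2405
Ratio ≈ 1.24:1


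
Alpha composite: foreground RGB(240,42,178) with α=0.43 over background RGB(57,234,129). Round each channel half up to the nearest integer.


C = α×F + (1-α)×B, with 1-α = 0.57
R: 0.43×240 + 0.57×57 = 103.20 + 32.49 = 135.69 → 136
G: 0.43×42 + 0.57×234 = 18.06 + 133.38 = 151.44 → 151
B: 0.43×178 + 0.57×129 = 76.54 + 73.53 = 150.07 → 150
= RGB(136, 151, 150)


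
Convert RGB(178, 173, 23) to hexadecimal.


R = 178 → B2 (hex)
G = 173 → AD (hex)
B = 23 → 17 (hex)
Hex = #B2AD17


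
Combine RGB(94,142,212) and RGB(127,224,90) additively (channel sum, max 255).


Additive: each channel = min(255, C₁+C₂)
R: 94+127 = 221 → 221
G: 142+224 = 366 → 255
B: 212+90 = 302 → 255
= RGB(221, 255, 255)


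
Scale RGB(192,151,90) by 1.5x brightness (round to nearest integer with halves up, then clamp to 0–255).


Multiply each channel by 1.5, round half up, clamp to [0, 255]
R: 192×1.5 = 288 → clamp → 255
G: 151×1.5 = 226.5 → round → 227
B: 90×1.5 = 135
= RGB(255, 227, 135)


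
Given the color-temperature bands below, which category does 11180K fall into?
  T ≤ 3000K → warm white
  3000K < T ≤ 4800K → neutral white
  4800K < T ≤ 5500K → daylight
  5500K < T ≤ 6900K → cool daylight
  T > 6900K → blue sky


Temperature: 11180K
11180K > 6900K → blue sky
Classification: blue sky


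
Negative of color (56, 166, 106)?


Invert: (255-R, 255-G, 255-B)
R: 255-56 = 199
G: 255-166 = 89
B: 255-106 = 149
= RGB(199, 89, 149)


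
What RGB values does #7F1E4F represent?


7F → 127 (R)
1E → 30 (G)
4F → 79 (B)
= RGB(127, 30, 79)


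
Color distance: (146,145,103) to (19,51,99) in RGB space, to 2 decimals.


d = √[(R₁-R₂)² + (G₁-G₂)² + (B₁-B₂)²]
d = √[(146-19)² + (145-51)² + (103-99)²]
d = √[16129 + 8836 + 16]
d = √24981
d ≈ 158.05


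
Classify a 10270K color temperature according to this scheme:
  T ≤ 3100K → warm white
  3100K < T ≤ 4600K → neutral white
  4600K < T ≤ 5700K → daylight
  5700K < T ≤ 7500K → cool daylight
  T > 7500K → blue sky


Temperature: 10270K
10270K > 7500K → blue sky
Classification: blue sky


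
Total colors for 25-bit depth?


Colors = 2^bits = 2^25
= 33,554,432 colors


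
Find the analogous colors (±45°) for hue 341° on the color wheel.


Base hue: 341°
Left analog: (341 - 45) mod 360 = 296°
Right analog: (341 + 45) mod 360 = 26°
Analogous hues = 296° and 26°


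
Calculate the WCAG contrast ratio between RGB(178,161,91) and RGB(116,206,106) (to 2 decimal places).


Linearize each sRGB channel c=v/255: c/12.92 if c ≤ 0.04045 else ((c+0.055)/1.055)^2.4
L = 0.2126×R_lin + 0.7152×G_lin + 0.0722×B_lin
Color 1 (178,161,91):
  R=178: 178/255≈0.6980 > 0.04045 → ((0.6980+0.055)/1.055)^2.4 ≈ 0.44520
  G=161: 161/255≈0.6314 > 0.04045 → ((0.6314+0.055)/1.055)^2.4 ≈ 0.35640
  B=91: 91/255≈0.3569 > 0.04045 → ((0.3569+0.055)/1.055)^2.4 ≈ 0.10462
  L1 = 0.2126×0.44520 + 0.7152×0.35640 + 0.0722×0.10462 ≈ 0.35710
Color 2 (116,206,106):
  R=116: 116/255≈0.4549 > 0.04045 → ((0.4549+0.055)/1.055)^2.4 ≈ 0.17465
  G=206: 206/255≈0.8078 > 0.04045 → ((0.8078+0.055)/1.055)^2.4 ≈ 0.61721
  B=106: 106/255≈0.4157 > 0.04045 → ((0.4157+0.055)/1.055)^2.4 ≈ 0.14413
  L2 = 0.2126×0.17465 + 0.7152×0.61721 + 0.0722×0.14413 ≈ 0.48896
Lighter = 0.48896, Darker = 0.35710
Ratio = (L_lighter + 0.05) / (L_darker + 0.05)
Ratio = (0.48896 + 0.05) / (0.35710 + 0.05) = 0.53896 / 0.40710 ≈ 1.3239
Ratio ≈ 1.32:1


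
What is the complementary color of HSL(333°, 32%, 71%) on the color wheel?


Complement = opposite side of color wheel = hue + 180°
H' = (333 + 180) mod 360 = 153°
S and L unchanged.
= HSL(153°, 32%, 71%)


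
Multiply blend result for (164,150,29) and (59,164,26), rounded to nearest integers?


Multiply: C = A×B/255, rounded to nearest integer
R: 164×59/255 = 9676/255 ≈ 37.945 → 38
G: 150×164/255 = 24600/255 ≈ 96.471 → 96
B: 29×26/255 = 754/255 ≈ 2.957 → 3
= RGB(38, 96, 3)


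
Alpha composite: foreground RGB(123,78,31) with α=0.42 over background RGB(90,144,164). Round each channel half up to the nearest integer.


C = α×F + (1-α)×B, with 1-α = 0.58
R: 0.42×123 + 0.58×90 = 51.66 + 52.20 = 103.86 → 104
G: 0.42×78 + 0.58×144 = 32.76 + 83.52 = 116.28 → 116
B: 0.42×31 + 0.58×164 = 13.02 + 95.12 = 108.14 → 108
= RGB(104, 116, 108)


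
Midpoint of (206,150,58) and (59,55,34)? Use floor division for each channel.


Midpoint: each channel = ⌊(C₁+C₂)/2⌋
R: ⌊(206+59)/2⌋ = 132
G: ⌊(150+55)/2⌋ = 102
B: ⌊(58+34)/2⌋ = 46
= RGB(132, 102, 46)


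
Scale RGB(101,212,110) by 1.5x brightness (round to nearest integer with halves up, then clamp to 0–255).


Multiply each channel by 1.5, round half up, clamp to [0, 255]
R: 101×1.5 = 151.5 → round → 152
G: 212×1.5 = 318 → clamp → 255
B: 110×1.5 = 165
= RGB(152, 255, 165)


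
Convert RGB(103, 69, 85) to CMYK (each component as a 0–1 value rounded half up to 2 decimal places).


R'=103/255≈0.4039, G'=69/255≈0.2706, B'=85/255≈0.3333
K = 1 - max(R',G',B') = 1 - 103/255 = 152/255 = 0.59607… → 0.60
(1-R'-K)/(1-K) simplifies to (max-R)/max with max = 103:
C = (103-103)/103 = 0/103 = 0 → 0.00
M = (103-69)/103 = 34/103 = 0.33009… → 0.33
Y = (103-85)/103 = 18/103 = 0.17475… → 0.17
= CMYK(0.00, 0.33, 0.17, 0.60)


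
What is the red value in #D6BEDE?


Color: #D6BEDE
R = D6 = 214
G = BE = 190
B = DE = 222
Red = 214


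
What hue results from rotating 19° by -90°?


New hue = (H + rotation) mod 360
New hue = (19 -90) mod 360
= -71 mod 360
= 289°


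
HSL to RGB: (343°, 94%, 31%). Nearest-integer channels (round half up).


H=343°, S=0.94, L=0.31
C = (1-|2L-1|)×S = (1-|-0.38|)×0.94 = 0.5828
H' = H/60 = 343/60 ≈ 5.7167; X = C×(1-|H' mod 2 - 1|) ≈ 0.1651
m = L - C/2 = 0.31 - 0.2914 = 0.0186
Sector ⌊H'⌋ = 5 → (R',G',B') = (0.5828, 0.0, ≈0.1651)
RGB = ((R'+m)×255, (G'+m)×255, (B'+m)×255) = (153.357, 4.743, 46.8503)
Round half up → RGB(153, 5, 47)


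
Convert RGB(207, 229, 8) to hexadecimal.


R = 207 → CF (hex)
G = 229 → E5 (hex)
B = 8 → 08 (hex)
Hex = #CFE508


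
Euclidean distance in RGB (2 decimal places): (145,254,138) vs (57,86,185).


d = √[(R₁-R₂)² + (G₁-G₂)² + (B₁-B₂)²]
d = √[(145-57)² + (254-86)² + (138-185)²]
d = √[7744 + 28224 + 2209]
d = √38177
d ≈ 195.39


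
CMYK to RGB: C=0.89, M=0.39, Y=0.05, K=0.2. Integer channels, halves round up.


R = 255 × (1-C) × (1-K) = 255 × 0.11 × 0.80 = 22.44 → 22
G = 255 × (1-M) × (1-K) = 255 × 0.61 × 0.80 = 124.44 → 124
B = 255 × (1-Y) × (1-K) = 255 × 0.95 × 0.80 = 193.8 → 194
= RGB(22, 124, 194)


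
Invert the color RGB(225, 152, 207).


Invert: (255-R, 255-G, 255-B)
R: 255-225 = 30
G: 255-152 = 103
B: 255-207 = 48
= RGB(30, 103, 48)


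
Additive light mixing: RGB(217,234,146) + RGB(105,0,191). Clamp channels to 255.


Additive: each channel = min(255, C₁+C₂)
R: 217+105 = 322 → 255
G: 234+0 = 234 → 234
B: 146+191 = 337 → 255
= RGB(255, 234, 255)


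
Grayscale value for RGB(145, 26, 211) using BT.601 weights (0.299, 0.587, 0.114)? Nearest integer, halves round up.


Gray = 0.299×R + 0.587×G + 0.114×B
Gray = 0.299×145 + 0.587×26 + 0.114×211
Gray = 43.355 + 15.262 + 24.054
Gray = 82.671 → round half up → 83
Gray = 83


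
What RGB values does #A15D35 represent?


A1 → 161 (R)
5D → 93 (G)
35 → 53 (B)
= RGB(161, 93, 53)


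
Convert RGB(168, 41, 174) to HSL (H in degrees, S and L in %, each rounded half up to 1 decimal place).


Normalize: R'=168/255≈0.6588, G'=41/255≈0.1608, B'=174/255≈0.6824
Max=174/255, Min=41/255, Δ=Max-Min=133/255
L = (Max+Min)/2 = (174+41)/510 = 215/510 = 0.42156… → L = 42.2%
L ≤ 0.5 → S = Δ/(Max+Min) = 133/(174+41) = 133/215 = 0.61860… → S = 61.9%
(the 1/255 factors cancel in S and H, so raw channel differences can be used)
Max is B' → H = 60 × ((R-G)/Δ + 4) = 60 × ((168-41)/133 + 4)
  127/133 + 4 = 0.9548… + 4 = 4.9548…
  H = 60 × 4.9548… = 297.293…° → H = 297.3°
= HSL(297.3°, 61.9%, 42.2%)


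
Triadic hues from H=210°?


Triadic: equally spaced at 120° intervals
H1 = 210°
H2 = (210 + 120) mod 360 = 330°
H3 = (210 + 240) mod 360 = 90°
Triadic = 210°, 330°, 90°


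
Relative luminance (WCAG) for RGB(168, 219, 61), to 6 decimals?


Linearize each channel (sRGB transfer function): c = v/255; c_lin = c/12.92 if c ≤ 0.04045, else ((c+0.055)/1.055)^2.4
  R: 168/255 ≈ 0.658824 > 0.04045 → ((0.658824+0.055)/1.055)^2.4 ≈ 0.391572
  G: 219/255 ≈ 0.858824 > 0.04045 → ((0.858824+0.055)/1.055)^2.4 ≈ 0.708376
  B: 61/255 ≈ 0.239216 > 0.04045 → ((0.239216+0.055)/1.055)^2.4 ≈ 0.046665
R_lin = 0.391572, G_lin = 0.708376, B_lin = 0.046665
L = 0.2126×R + 0.7152×G + 0.0722×B
L = 0.2126×0.391572 + 0.7152×0.708376 + 0.0722×0.046665
L ≈ 0.593248


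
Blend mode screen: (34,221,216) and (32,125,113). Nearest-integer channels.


Screen: C = 255 - (255-A)×(255-B)/255, rounded to nearest integer
R: 255 - (255-34)×(255-32)/255 = 255 - 49283/255 ≈ 255 - 193.267 = 61.733 → 62
G: 255 - (255-221)×(255-125)/255 = 255 - 4420/255 ≈ 255 - 17.333 = 237.667 → 238
B: 255 - (255-216)×(255-113)/255 = 255 - 5538/255 ≈ 255 - 21.718 = 233.282 → 233
= RGB(62, 238, 233)


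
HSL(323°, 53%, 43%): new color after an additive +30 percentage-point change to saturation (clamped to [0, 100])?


Original S = 53%
Adjustment = +30 percentage points
New S = 53 + (30) = 83
Clamp to [0, 100] → 83
= HSL(323°, 83%, 43%)


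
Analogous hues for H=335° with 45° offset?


Base hue: 335°
Left analog: (335 - 45) mod 360 = 290°
Right analog: (335 + 45) mod 360 = 20°
Analogous hues = 290° and 20°


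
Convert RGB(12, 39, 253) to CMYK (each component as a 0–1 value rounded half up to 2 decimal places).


R'=12/255≈0.0471, G'=39/255≈0.1529, B'=253/255≈0.9922
K = 1 - max(R',G',B') = 1 - 253/255 = 2/255 = 0.00784… → 0.01
(1-R'-K)/(1-K) simplifies to (max-R)/max with max = 253:
C = (253-12)/253 = 241/253 = 0.95256… → 0.95
M = (253-39)/253 = 214/253 = 0.84584… → 0.85
Y = (253-253)/253 = 0/253 = 0 → 0.00
= CMYK(0.95, 0.85, 0.00, 0.01)
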